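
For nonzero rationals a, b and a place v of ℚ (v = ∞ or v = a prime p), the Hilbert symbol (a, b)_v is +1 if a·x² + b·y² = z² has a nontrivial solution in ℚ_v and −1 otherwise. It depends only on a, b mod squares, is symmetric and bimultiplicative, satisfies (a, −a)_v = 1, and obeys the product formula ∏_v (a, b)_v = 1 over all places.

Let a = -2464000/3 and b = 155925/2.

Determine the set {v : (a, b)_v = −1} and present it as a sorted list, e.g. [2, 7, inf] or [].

[2, 11]

(a, b) ≡ (-1155, 154) mod (ℚ^×)²; places V = {2, 3, 5, 7, 11, ∞}.
(a,b)_2: α=8, β=-1; u≡5, v≡5 (mod 8); ε(u)ε(v)=0·0, αω(v)=8·1, βω(u)=-1·1; sum ≡ 1  ⇒  -1.
(a,b)_11: α=1, u≡5; β=1, v≡9 (mod 11); (5|11)=+1, (9|11)=+1; sign (−1)^1·+1^1·+1^1 = -1.
(a,b)_∞: sgn(-1155)=−, sgn(154)=+, so +1.
(a,b)_3: α=-1, u≡2; β=4, v≡1 (mod 3); (2|3)=-1, (1|3)=+1; sign (−1)^0·-1^4·+1^-1 = +1.
(a,b)_7: α=1, u≡3; β=1, v≡4 (mod 7); (3|7)=-1, (4|7)=+1; sign (−1)^1·-1^1·+1^1 = +1.
(a,b)_5: α=3, u≡1; β=2, v≡1 (mod 5); (1|5)=+1, (1|5)=+1; sign (−1)^0·+1^2·+1^3 = +1.
Ram(-1155, 154) = {2, 11}; no ℚ_2-point on the conic.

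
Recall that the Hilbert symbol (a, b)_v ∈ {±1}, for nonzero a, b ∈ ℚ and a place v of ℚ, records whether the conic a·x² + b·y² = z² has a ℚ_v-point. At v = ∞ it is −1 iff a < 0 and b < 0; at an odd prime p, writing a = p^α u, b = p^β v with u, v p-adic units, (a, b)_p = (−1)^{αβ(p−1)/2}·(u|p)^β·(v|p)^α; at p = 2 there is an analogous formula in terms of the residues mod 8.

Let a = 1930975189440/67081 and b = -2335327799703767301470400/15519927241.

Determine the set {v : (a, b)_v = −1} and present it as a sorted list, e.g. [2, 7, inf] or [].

(a, b) ≡ (148335, -451) mod (ℚ^×)²; places V = {2, 3, 5, 7, 11, 13, 17, 29, 31, 37, 41, ∞}.
(a,b)_31: α=1, u≡30; β=2, v≡16 (mod 31); (30|31)=-1, (16|31)=+1; sign (−1)^0·-1^2·+1^1 = +1.
(a,b)_3: α=1, u≡2; β=4, v≡2 (mod 3); (2|3)=-1, (2|3)=-1; sign (−1)^0·-1^4·-1^1 = -1.
(a,b)_11: α=3, u≡6; β=3, v≡5 (mod 11); (6|11)=-1, (5|11)=+1; sign (−1)^1·-1^3·+1^3 = +1.
(a,b)_41: α=2, u≡3; β=3, v≡28 (mod 41); (3|41)=-1, (28|41)=-1; sign (−1)^0·-1^3·-1^2 = -1.
(a,b)_13: α=0, u≡11; β=-2, v≡10 (mod 13); (11|13)=-1, (10|13)=+1; sign (−1)^0·-1^-2·+1^0 = +1.
(a,b)_37: α=-2, u≡17; β=-4, v≡26 (mod 37); (17|37)=-1, (26|37)=+1; sign (−1)^0·-1^-4·+1^-2 = +1.
(a,b)_29: α=1, u≡19; β=4, v≡7 (mod 29); (19|29)=-1, (7|29)=+1; sign (−1)^0·-1^4·+1^1 = +1.
(a,b)_7: α=-2, u≡6; β=-2, v≡4 (mod 7); (6|7)=-1, (4|7)=+1; sign (−1)^0·-1^-2·+1^-2 = +1.
(a,b)_∞: sgn(148335)=+, sgn(-451)=−, so +1.
(a,b)_17: α=0, u≡10; β=2, v≡13 (mod 17); (10|17)=-1, (13|17)=+1; sign (−1)^0·-1^2·+1^0 = +1.
(a,b)_2: α=6, β=6; u≡7, v≡5 (mod 8); ε(u)ε(v)=1·0, αω(v)=6·1, βω(u)=6·0; sum ≡ 0  ⇒  +1.
(a,b)_5: α=1, u≡3; β=2, v≡4 (mod 5); (3|5)=-1, (4|5)=+1; sign (−1)^0·-1^2·+1^1 = +1.
(148335, -451 / ℚ) ramifies at {3, 41}: a division algebra.

[3, 41]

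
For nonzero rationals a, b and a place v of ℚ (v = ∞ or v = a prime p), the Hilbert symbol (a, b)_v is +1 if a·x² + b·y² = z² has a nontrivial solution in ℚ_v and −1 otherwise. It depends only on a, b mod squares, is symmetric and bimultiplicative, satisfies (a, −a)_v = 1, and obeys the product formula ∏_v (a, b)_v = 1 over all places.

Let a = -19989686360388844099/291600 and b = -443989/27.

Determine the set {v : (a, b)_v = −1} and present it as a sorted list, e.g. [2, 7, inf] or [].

Mod squares: a ≡ -2890459, b ≡ -27183. Check v ∈ {∞, 2, 3, 5, 7, 11, 13, 17, 29, 41}.
v=∞: -2890459 < 0 and -27183 < 0  ⇒  (a,b)_∞ = -1.
v=2: v_2(a)=-4, v_2(b)=0; units ≡ 5, 1 (mod 8); ε·ε+αω+βω = 0·0+-4·0+0·1 ≡ 0  ⇒  (a,b)_2 = +1.
v=11: a=11^3·(≡2), b=11^0·(≡3) mod 11; (2|11)=-1, (3|11)=+1; (−1)^{3·0·5}·(-1)^0·(+1)^3 = +1.
v=41: a=41^3·(≡36), b=41^1·(≡15) mod 41; (36|41)=+1, (15|41)=-1; (−1)^{3·1·20}·(+1)^1·(-1)^3 = -1.
v=3: a=3^-6·(≡2), b=3^-3·(≡2) mod 3; (2|3)=-1, (2|3)=-1; (−1)^{-6·-3·1}·(-1)^-3·(-1)^-6 = -1.
v=5: a=5^-2·(≡4), b=5^0·(≡3) mod 5; (4|5)=+1, (3|5)=-1; (−1)^{-2·0·2}·(+1)^0·(-1)^-2 = +1.
v=7: a=7^6·(≡1), b=7^2·(≡3) mod 7; (1|7)=+1, (3|7)=-1; (−1)^{6·2·3}·(+1)^2·(-1)^6 = +1.
v=29: a=29^1·(≡21), b=29^0·(≡14) mod 29; (21|29)=-1, (14|29)=-1; (−1)^{1·0·14}·(-1)^0·(-1)^1 = -1.
v=13: a=13^1·(≡1), b=13^1·(≡11) mod 13; (1|13)=+1, (11|13)=-1; (−1)^{1·1·6}·(+1)^1·(-1)^1 = -1.
v=17: a=17^3·(≡14), b=17^1·(≡8) mod 17; (14|17)=-1, (8|17)=+1; (−1)^{3·1·8}·(-1)^1·(+1)^3 = -1.
(-2890459, -27183 / ℚ) ramifies at {3, 13, 17, 29, 41, ∞}: a division algebra.

[3, 13, 17, 29, 41, inf]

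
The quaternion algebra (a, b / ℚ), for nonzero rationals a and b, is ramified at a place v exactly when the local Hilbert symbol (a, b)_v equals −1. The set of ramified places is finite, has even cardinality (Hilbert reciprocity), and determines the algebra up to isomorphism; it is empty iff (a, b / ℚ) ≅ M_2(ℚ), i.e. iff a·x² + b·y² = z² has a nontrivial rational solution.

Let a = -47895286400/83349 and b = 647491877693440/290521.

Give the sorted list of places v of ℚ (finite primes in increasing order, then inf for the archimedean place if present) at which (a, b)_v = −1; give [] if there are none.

[2, 7]

Mod squares: a ≡ -546, b ≡ 10. Check v ∈ {∞, 2, 3, 5, 7, 11, 13, 23, 29, 37}.
v=2: v_2(a)=7, v_2(b)=11; units ≡ 7, 5 (mod 8); ε·ε+αω+βω = 1·0+7·1+11·0 ≡ 1  ⇒  (a,b)_2 = -1.
v=37: a=37^2·(≡27), b=37^0·(≡36) mod 37; (27|37)=+1, (36|37)=+1; (−1)^{2·0·18}·(+1)^0·(+1)^2 = +1.
v=29: a=29^2·(≡1), b=29^4·(≡18) mod 29; (1|29)=+1, (18|29)=-1; (−1)^{2·4·14}·(+1)^4·(-1)^2 = +1.
v=∞: -546 < 0 and 10 > 0  ⇒  (a,b)_∞ = +1.
v=7: a=7^-3·(≡5), b=7^-4·(≡5) mod 7; (5|7)=-1, (5|7)=-1; (−1)^{-3·-4·3}·(-1)^-4·(-1)^-3 = -1.
v=5: a=5^2·(≡1), b=5^1·(≡3) mod 5; (1|5)=+1, (3|5)=-1; (−1)^{2·1·2}·(+1)^1·(-1)^2 = +1.
v=13: a=13^1·(≡1), b=13^2·(≡10) mod 13; (1|13)=+1, (10|13)=+1; (−1)^{1·2·6}·(+1)^2·(+1)^1 = +1.
v=11: a=11^0·(≡3), b=11^-2·(≡7) mod 11; (3|11)=+1, (7|11)=-1; (−1)^{0·-2·5}·(+1)^-2·(-1)^0 = +1.
v=23: a=23^0·(≡4), b=23^2·(≡17) mod 23; (4|23)=+1, (17|23)=-1; (−1)^{0·2·11}·(+1)^2·(-1)^0 = +1.
v=3: a=3^-5·(≡1), b=3^0·(≡1) mod 3; (1|3)=+1, (1|3)=+1; (−1)^{-5·0·1}·(+1)^0·(+1)^-5 = +1.
(-546, 10 / ℚ) ramifies at {2, 7}: a division algebra.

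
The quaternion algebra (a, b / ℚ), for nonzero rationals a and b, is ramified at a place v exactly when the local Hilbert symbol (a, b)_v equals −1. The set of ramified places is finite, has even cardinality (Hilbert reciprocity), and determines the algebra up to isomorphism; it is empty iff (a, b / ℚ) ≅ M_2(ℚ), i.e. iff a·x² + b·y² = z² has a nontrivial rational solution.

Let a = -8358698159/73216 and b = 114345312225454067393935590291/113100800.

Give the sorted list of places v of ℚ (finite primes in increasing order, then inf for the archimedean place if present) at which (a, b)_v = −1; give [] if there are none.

[7, 17]

Mod squares: a ≡ -34034, b ≡ 102102. Check v ∈ {∞, 2, 3, 5, 7, 11, 13, 17, 29, 47}.
v=11: a=11^-1·(≡2), b=11^3·(≡4) mod 11; (2|11)=-1, (4|11)=+1; (−1)^{-1·3·5}·(-1)^3·(+1)^-1 = +1.
v=∞: -34034 < 0 and 102102 > 0  ⇒  (a,b)_∞ = +1.
v=7: a=7^1·(≡3), b=7^3·(≡5) mod 7; (3|7)=-1, (5|7)=-1; (−1)^{1·3·3}·(-1)^3·(-1)^1 = -1.
v=17: a=17^5·(≡13), b=17^11·(≡11) mod 17; (13|17)=+1, (11|17)=-1; (−1)^{5·11·8}·(+1)^11·(-1)^5 = -1.
v=13: a=13^-1·(≡11), b=13^5·(≡6) mod 13; (11|13)=-1, (6|13)=-1; (−1)^{-1·5·6}·(-1)^5·(-1)^-1 = +1.
v=3: a=3^0·(≡1), b=3^9·(≡2) mod 3; (1|3)=+1, (2|3)=-1; (−1)^{0·9·1}·(+1)^9·(-1)^0 = +1.
v=47: a=47^0·(≡22), b=47^-2·(≡21) mod 47; (22|47)=-1, (21|47)=+1; (−1)^{0·-2·23}·(-1)^-2·(+1)^0 = +1.
v=29: a=29^2·(≡10), b=29^0·(≡24) mod 29; (10|29)=-1, (24|29)=+1; (−1)^{2·0·14}·(-1)^0·(+1)^2 = +1.
v=5: a=5^0·(≡1), b=5^-2·(≡3) mod 5; (1|5)=+1, (3|5)=-1; (−1)^{0·-2·2}·(+1)^-2·(-1)^0 = +1.
v=2: v_2(a)=-9, v_2(b)=-11; units ≡ 7, 3 (mod 8); ε·ε+αω+βω = 1·1+-9·1+-11·0 ≡ 0  ⇒  (a,b)_2 = +1.
(-34034, 102102 / ℚ) ramifies at {7, 17}: a division algebra.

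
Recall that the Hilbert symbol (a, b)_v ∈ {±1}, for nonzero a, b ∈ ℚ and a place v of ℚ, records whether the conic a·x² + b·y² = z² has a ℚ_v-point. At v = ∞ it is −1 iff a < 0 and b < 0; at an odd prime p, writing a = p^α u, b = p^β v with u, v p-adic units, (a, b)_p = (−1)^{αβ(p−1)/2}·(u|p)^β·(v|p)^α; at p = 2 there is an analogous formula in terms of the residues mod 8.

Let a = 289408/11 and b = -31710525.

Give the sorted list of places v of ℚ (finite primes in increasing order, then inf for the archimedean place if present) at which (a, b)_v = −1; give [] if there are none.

[3, 17]

Mod squares: a ≡ 49742, b ≡ -4389. Check v ∈ {∞, 2, 3, 5, 7, 11, 17, 19}.
v=11: a=11^-1·(≡9), b=11^1·(≡6) mod 11; (9|11)=+1, (6|11)=-1; (−1)^{-1·1·5}·(+1)^1·(-1)^-1 = +1.
v=19: a=19^1·(≡15), b=19^1·(≡4) mod 19; (15|19)=-1, (4|19)=+1; (−1)^{1·1·9}·(-1)^1·(+1)^1 = +1.
v=17: a=17^1·(≡13), b=17^2·(≡10) mod 17; (13|17)=+1, (10|17)=-1; (−1)^{1·2·8}·(+1)^2·(-1)^1 = -1.
v=2: v_2(a)=7, v_2(b)=0; units ≡ 7, 3 (mod 8); ε·ε+αω+βω = 1·1+7·1+0·0 ≡ 0  ⇒  (a,b)_2 = +1.
v=3: a=3^0·(≡2), b=3^1·(≡1) mod 3; (2|3)=-1, (1|3)=+1; (−1)^{0·1·1}·(-1)^1·(+1)^0 = -1.
v=7: a=7^1·(≡4), b=7^1·(≡3) mod 7; (4|7)=+1, (3|7)=-1; (−1)^{1·1·3}·(+1)^1·(-1)^1 = +1.
v=5: a=5^0·(≡3), b=5^2·(≡4) mod 5; (3|5)=-1, (4|5)=+1; (−1)^{0·2·2}·(-1)^2·(+1)^0 = +1.
v=∞: 49742 > 0 and -4389 < 0  ⇒  (a,b)_∞ = +1.
(49742, -4389 / ℚ) ramifies at {3, 17}: a division algebra.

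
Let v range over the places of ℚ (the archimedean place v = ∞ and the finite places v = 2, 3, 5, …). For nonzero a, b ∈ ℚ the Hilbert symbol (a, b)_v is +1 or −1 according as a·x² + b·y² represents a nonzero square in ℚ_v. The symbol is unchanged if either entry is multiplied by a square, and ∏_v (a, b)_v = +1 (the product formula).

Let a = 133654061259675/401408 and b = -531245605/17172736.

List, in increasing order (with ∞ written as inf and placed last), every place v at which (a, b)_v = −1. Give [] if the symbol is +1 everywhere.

(a, b) ≡ (51414, -1045) mod (ℚ^×)²; places V = {2, 3, 5, 7, 11, 19, 23, 31, 37, 41, ∞}.
(a,b)_23: α=2, u≡4; β=2, v≡6 (mod 23); (4|23)=+1, (6|23)=+1; sign (−1)^0·+1^2·+1^2 = +1.
(a,b)_37: α=0, u≡21; β=-2, v≡25 (mod 37); (21|37)=+1, (25|37)=+1; sign (−1)^0·+1^-2·+1^0 = +1.
(a,b)_5: α=2, u≡4; β=1, v≡4 (mod 5); (4|5)=+1, (4|5)=+1; sign (−1)^0·+1^1·+1^2 = +1.
(a,b)_19: α=3, u≡18; β=1, v≡12 (mod 19); (18|19)=-1, (12|19)=-1; sign (−1)^1·-1^1·-1^3 = -1.
(a,b)_7: α=-2, u≡6; β=-2, v≡6 (mod 7); (6|7)=-1, (6|7)=-1; sign (−1)^0·-1^-2·-1^-2 = +1.
(a,b)_2: α=-13, β=-8; u≡3, v≡3 (mod 8); ε(u)ε(v)=1·1, αω(v)=-13·1, βω(u)=-8·1; sum ≡ 0  ⇒  +1.
(a,b)_3: α=3, u≡2; β=0, v≡2 (mod 3); (2|3)=-1, (2|3)=-1; sign (−1)^0·-1^0·-1^3 = -1.
(a,b)_41: α=1, u≡35; β=0, v≡37 (mod 41); (35|41)=-1, (37|41)=+1; sign (−1)^0·-1^0·+1^1 = +1.
(a,b)_31: α=0, u≡19; β=2, v≡7 (mod 31); (19|31)=+1, (7|31)=+1; sign (−1)^0·+1^2·+1^0 = +1.
(a,b)_∞: sgn(51414)=+, sgn(-1045)=−, so +1.
(a,b)_11: α=3, u≡7; β=1, v≡3 (mod 11); (7|11)=-1, (3|11)=+1; sign (−1)^1·-1^1·+1^3 = +1.
(51414, -1045 / ℚ) ramifies at {3, 19}: a division algebra.

[3, 19]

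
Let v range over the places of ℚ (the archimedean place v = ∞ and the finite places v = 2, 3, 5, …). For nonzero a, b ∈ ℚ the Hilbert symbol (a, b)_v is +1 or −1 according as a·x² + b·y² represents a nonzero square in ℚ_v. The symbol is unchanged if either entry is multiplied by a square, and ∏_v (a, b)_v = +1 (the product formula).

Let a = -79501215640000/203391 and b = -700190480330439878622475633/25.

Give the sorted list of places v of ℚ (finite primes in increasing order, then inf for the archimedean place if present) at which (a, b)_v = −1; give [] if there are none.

(a, b) ≡ (-4208281, -181753) mod (ℚ^×)²; places V = {2, 3, 5, 7, 11, 13, 31, 41, 43, ∞}.
(a,b)_31: α=-1, u≡22; β=3, v≡17 (mod 31); (22|31)=-1, (17|31)=-1; sign (−1)^1·-1^3·-1^-1 = -1.
(a,b)_43: α=1, u≡4; β=4, v≡33 (mod 43); (4|43)=+1, (33|43)=-1; sign (−1)^0·+1^4·-1^1 = -1.
(a,b)_3: α=-8, u≡2; β=0, v≡2 (mod 3); (2|3)=-1, (2|3)=-1; sign (−1)^0·-1^0·-1^-8 = +1.
(a,b)_∞: sgn(-4208281)=−, sgn(-181753)=−, so -1.
(a,b)_41: α=1, u≡23; β=3, v≡23 (mod 41); (23|41)=+1, (23|41)=+1; sign (−1)^0·+1^3·+1^1 = +1.
(a,b)_5: α=4, u≡1; β=-2, v≡2 (mod 5); (1|5)=+1, (2|5)=-1; sign (−1)^0·+1^-2·-1^4 = +1.
(a,b)_11: α=5, u≡4; β=3, v≡2 (mod 11); (4|11)=+1, (2|11)=-1; sign (−1)^1·+1^3·-1^5 = +1.
(a,b)_2: α=6, β=0; u≡7, v≡7 (mod 8); ε(u)ε(v)=1·1, αω(v)=6·0, βω(u)=0·0; sum ≡ 1  ⇒  -1.
(a,b)_13: α=0, u≡9; β=1, v≡8 (mod 13); (9|13)=+1, (8|13)=-1; sign (−1)^0·+1^1·-1^0 = +1.
(a,b)_7: α=1, u≡3; β=8, v≡2 (mod 7); (3|7)=-1, (2|7)=+1; sign (−1)^0·-1^8·+1^1 = +1.
Ram(-4208281, -181753) = {2, 31, 43, ∞}; no ℚ_2-point on the conic.

[2, 31, 43, inf]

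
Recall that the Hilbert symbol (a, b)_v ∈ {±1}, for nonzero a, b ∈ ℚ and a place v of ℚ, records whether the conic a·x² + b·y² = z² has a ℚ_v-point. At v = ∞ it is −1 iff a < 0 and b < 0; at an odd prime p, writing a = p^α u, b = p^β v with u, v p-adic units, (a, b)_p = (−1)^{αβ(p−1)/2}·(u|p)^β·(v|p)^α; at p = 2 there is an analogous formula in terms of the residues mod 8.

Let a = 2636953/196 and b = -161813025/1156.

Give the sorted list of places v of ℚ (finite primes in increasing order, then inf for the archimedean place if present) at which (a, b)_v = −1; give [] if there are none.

[11, 19]

(a, b) ≡ (21793, -719169) mod (ℚ^×)²; places V = {2, 3, 5, 7, 11, 17, 19, 31, 37, ∞}.
(a,b)_31: α=1, u≡3; β=1, v≡4 (mod 31); (3|31)=-1, (4|31)=+1; sign (−1)^1·-1^1·+1^1 = +1.
(a,b)_19: α=1, u≡5; β=1, v≡16 (mod 19); (5|19)=+1, (16|19)=+1; sign (−1)^1·+1^1·+1^1 = -1.
(a,b)_11: α=2, u≡10; β=1, v≡3 (mod 11); (10|11)=-1, (3|11)=+1; sign (−1)^0·-1^1·+1^2 = -1.
(a,b)_∞: sgn(21793)=+, sgn(-719169)=−, so +1.
(a,b)_5: α=0, u≡3; β=2, v≡4 (mod 5); (3|5)=-1, (4|5)=+1; sign (−1)^0·-1^2·+1^0 = +1.
(a,b)_3: α=0, u≡1; β=3, v≡1 (mod 3); (1|3)=+1, (1|3)=+1; sign (−1)^0·+1^3·+1^0 = +1.
(a,b)_17: α=0, u≡13; β=-2, v≡16 (mod 17); (13|17)=+1, (16|17)=+1; sign (−1)^0·+1^-2·+1^0 = +1.
(a,b)_7: α=-2, u≡1; β=0, v≡4 (mod 7); (1|7)=+1, (4|7)=+1; sign (−1)^0·+1^0·+1^-2 = +1.
(a,b)_37: α=1, u≡4; β=1, v≡33 (mod 37); (4|37)=+1, (33|37)=+1; sign (−1)^0·+1^1·+1^1 = +1.
(a,b)_2: α=-2, β=-2; u≡1, v≡7 (mod 8); ε(u)ε(v)=0·1, αω(v)=-2·0, βω(u)=-2·0; sum ≡ 0  ⇒  +1.
(21793, -719169 / ℚ) ramifies at {11, 19}: a division algebra.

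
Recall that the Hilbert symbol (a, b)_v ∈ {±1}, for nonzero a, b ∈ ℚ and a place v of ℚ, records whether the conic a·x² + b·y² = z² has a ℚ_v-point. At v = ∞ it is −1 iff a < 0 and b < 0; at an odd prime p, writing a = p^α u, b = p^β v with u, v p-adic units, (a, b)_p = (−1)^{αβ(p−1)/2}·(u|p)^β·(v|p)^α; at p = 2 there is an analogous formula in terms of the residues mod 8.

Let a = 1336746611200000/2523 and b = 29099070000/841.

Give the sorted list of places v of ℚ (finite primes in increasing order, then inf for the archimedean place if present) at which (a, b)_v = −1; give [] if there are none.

[2, 5, 7, 11]

Mod squares: a ≡ 15015, b ≡ 323323. Check v ∈ {∞, 2, 3, 5, 7, 11, 13, 17, 19, 29}.
v=13: a=13^1·(≡6), b=13^1·(≡6) mod 13; (6|13)=-1, (6|13)=-1; (−1)^{1·1·6}·(-1)^1·(-1)^1 = +1.
v=29: a=29^-2·(≡24), b=29^-2·(≡26) mod 29; (24|29)=+1, (26|29)=-1; (−1)^{-2·-2·14}·(+1)^-2·(-1)^-2 = +1.
v=5: a=5^5·(≡3), b=5^4·(≡2) mod 5; (3|5)=-1, (2|5)=-1; (−1)^{5·4·2}·(-1)^4·(-1)^5 = -1.
v=11: a=11^1·(≡4), b=11^1·(≡4) mod 11; (4|11)=+1, (4|11)=+1; (−1)^{1·1·5}·(+1)^1·(+1)^1 = -1.
v=2: v_2(a)=12, v_2(b)=4; units ≡ 7, 3 (mod 8); ε·ε+αω+βω = 1·1+12·1+4·0 ≡ 1  ⇒  (a,b)_2 = -1.
v=17: a=17^2·(≡16), b=17^1·(≡16) mod 17; (16|17)=+1, (16|17)=+1; (−1)^{2·1·8}·(+1)^1·(+1)^2 = +1.
v=∞: 15015 > 0 and 323323 > 0  ⇒  (a,b)_∞ = +1.
v=7: a=7^1·(≡3), b=7^1·(≡3) mod 7; (3|7)=-1, (3|7)=-1; (−1)^{1·1·3}·(-1)^1·(-1)^1 = -1.
v=19: a=19^2·(≡5), b=19^1·(≡8) mod 19; (5|19)=+1, (8|19)=-1; (−1)^{2·1·9}·(+1)^1·(-1)^2 = +1.
v=3: a=3^-1·(≡1), b=3^2·(≡1) mod 3; (1|3)=+1, (1|3)=+1; (−1)^{-1·2·1}·(+1)^2·(+1)^-1 = +1.
Ram(15015, 323323) = {2, 5, 7, 11}; no ℚ_2-point on the conic.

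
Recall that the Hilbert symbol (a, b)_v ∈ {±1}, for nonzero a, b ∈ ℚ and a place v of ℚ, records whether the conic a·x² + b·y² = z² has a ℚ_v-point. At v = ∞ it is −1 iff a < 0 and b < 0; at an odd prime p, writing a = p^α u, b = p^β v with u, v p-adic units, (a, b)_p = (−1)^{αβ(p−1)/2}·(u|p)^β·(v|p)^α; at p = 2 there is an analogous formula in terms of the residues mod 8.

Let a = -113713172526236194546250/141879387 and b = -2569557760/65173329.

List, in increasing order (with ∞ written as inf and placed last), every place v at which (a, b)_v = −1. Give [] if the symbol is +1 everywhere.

[3, 5, 31, inf]

Mod squares: a ≡ -7891422, b ≡ -11935. Check v ∈ {∞, 2, 3, 5, 7, 11, 13, 19, 23, 29, 31}.
v=31: a=31^3·(≡9), b=31^1·(≡19) mod 31; (9|31)=+1, (19|31)=+1; (−1)^{3·1·15}·(+1)^1·(+1)^3 = -1.
v=3: a=3^-1·(≡1), b=3^-6·(≡2) mod 3; (1|3)=+1, (2|3)=-1; (−1)^{-1·-6·1}·(+1)^-6·(-1)^-1 = -1.
v=29: a=29^7·(≡11), b=29^2·(≡16) mod 29; (11|29)=-1, (16|29)=+1; (−1)^{7·2·14}·(-1)^2·(+1)^7 = +1.
v=2: v_2(a)=1, v_2(b)=8; units ≡ 1, 1 (mod 8); ε·ε+αω+βω = 0·0+1·0+8·0 ≡ 0  ⇒  (a,b)_2 = +1.
v=5: a=5^4·(≡3), b=5^1·(≡2) mod 5; (3|5)=-1, (2|5)=-1; (−1)^{4·1·2}·(-1)^1·(-1)^4 = -1.
v=13: a=13^-2·(≡11), b=13^-2·(≡4) mod 13; (11|13)=-1, (4|13)=+1; (−1)^{-2·-2·6}·(-1)^-2·(+1)^-2 = +1.
v=19: a=19^1·(≡12), b=19^0·(≡9) mod 19; (12|19)=-1, (9|19)=+1; (−1)^{1·0·9}·(-1)^0·(+1)^1 = +1.
v=23: a=23^-4·(≡2), b=23^-2·(≡6) mod 23; (2|23)=+1, (6|23)=+1; (−1)^{-4·-2·11}·(+1)^-2·(+1)^-4 = +1.
v=7: a=7^1·(≡1), b=7^1·(≡3) mod 7; (1|7)=+1, (3|7)=-1; (−1)^{1·1·3}·(+1)^1·(-1)^1 = +1.
v=∞: -7891422 < 0 and -11935 < 0  ⇒  (a,b)_∞ = -1.
v=11: a=11^3·(≡6), b=11^1·(≡5) mod 11; (6|11)=-1, (5|11)=+1; (−1)^{3·1·5}·(-1)^1·(+1)^3 = +1.
Ram(-7891422, -11935) = {3, 5, 31, ∞}; no ℚ_3-point on the conic.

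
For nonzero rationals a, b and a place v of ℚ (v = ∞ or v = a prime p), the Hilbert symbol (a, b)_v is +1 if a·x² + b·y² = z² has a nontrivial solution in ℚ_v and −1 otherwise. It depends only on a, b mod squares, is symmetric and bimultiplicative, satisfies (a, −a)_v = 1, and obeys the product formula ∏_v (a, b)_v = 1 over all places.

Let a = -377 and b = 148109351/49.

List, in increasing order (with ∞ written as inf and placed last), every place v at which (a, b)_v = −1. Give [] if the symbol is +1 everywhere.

[2, 19, 23, 31]

(a, b) ≡ (-377, 176111) mod (ℚ^×)²; places V = {2, 7, 13, 19, 23, 29, 31, ∞}.
(a,b)_29: α=1, u≡16; β=2, v≡20 (mod 29); (16|29)=+1, (20|29)=+1; sign (−1)^0·+1^2·+1^1 = +1.
(a,b)_7: α=0, u≡1; β=-2, v≡5 (mod 7); (1|7)=+1, (5|7)=-1; sign (−1)^0·+1^-2·-1^0 = +1.
(a,b)_13: α=1, u≡10; β=1, v≡10 (mod 13); (10|13)=+1, (10|13)=+1; sign (−1)^0·+1^1·+1^1 = +1.
(a,b)_31: α=0, u≡26; β=1, v≡19 (mod 31); (26|31)=-1, (19|31)=+1; sign (−1)^0·-1^1·+1^0 = -1.
(a,b)_2: α=0, β=0; u≡7, v≡7 (mod 8); ε(u)ε(v)=1·1, αω(v)=0·0, βω(u)=0·0; sum ≡ 1  ⇒  -1.
(a,b)_23: α=0, u≡14; β=1, v≡22 (mod 23); (14|23)=-1, (22|23)=-1; sign (−1)^0·-1^1·-1^0 = -1.
(a,b)_∞: sgn(-377)=−, sgn(176111)=+, so +1.
(a,b)_19: α=0, u≡3; β=1, v≡9 (mod 19); (3|19)=-1, (9|19)=+1; sign (−1)^0·-1^1·+1^0 = -1.
|Ram(-377, 176111)| = 4, even; anisotropic at {2, 19, 23, 31}.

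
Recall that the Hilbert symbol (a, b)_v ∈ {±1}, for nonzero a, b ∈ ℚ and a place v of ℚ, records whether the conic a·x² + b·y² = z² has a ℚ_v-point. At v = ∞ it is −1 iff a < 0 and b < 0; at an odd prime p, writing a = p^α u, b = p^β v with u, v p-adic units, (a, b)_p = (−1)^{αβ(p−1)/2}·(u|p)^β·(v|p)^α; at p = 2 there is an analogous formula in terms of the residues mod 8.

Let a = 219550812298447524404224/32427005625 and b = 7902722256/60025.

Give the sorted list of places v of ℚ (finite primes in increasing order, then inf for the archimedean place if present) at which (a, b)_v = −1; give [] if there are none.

[]

Mod squares: a ≡ 2431, b ≡ 429. Check v ∈ {∞, 2, 3, 5, 7, 11, 13, 17, 29, 37, 41}.
v=29: a=29^0·(≡22), b=29^2·(≡5) mod 29; (22|29)=+1, (5|29)=+1; (−1)^{0·2·14}·(+1)^2·(+1)^0 = +1.
v=∞: 2431 > 0 and 429 > 0  ⇒  (a,b)_∞ = +1.
v=17: a=17^1·(≡7), b=17^0·(≡8) mod 17; (7|17)=-1, (8|17)=+1; (−1)^{1·0·8}·(-1)^0·(+1)^1 = +1.
v=11: a=11^3·(≡4), b=11^1·(≡10) mod 11; (4|11)=+1, (10|11)=-1; (−1)^{3·1·5}·(+1)^1·(-1)^3 = +1.
v=41: a=41^2·(≡15), b=41^0·(≡13) mod 41; (15|41)=-1, (13|41)=-1; (−1)^{2·0·20}·(-1)^0·(-1)^2 = +1.
v=2: v_2(a)=10, v_2(b)=4; units ≡ 7, 5 (mod 8); ε·ε+αω+βω = 1·0+10·1+4·0 ≡ 0  ⇒  (a,b)_2 = +1.
v=7: a=7^-8·(≡2), b=7^-4·(≡4) mod 7; (2|7)=+1, (4|7)=+1; (−1)^{-8·-4·3}·(+1)^-4·(+1)^-8 = +1.
v=5: a=5^-4·(≡1), b=5^-2·(≡1) mod 5; (1|5)=+1, (1|5)=+1; (−1)^{-4·-2·2}·(+1)^-2·(+1)^-4 = +1.
v=37: a=37^6·(≡7), b=37^2·(≡13) mod 37; (7|37)=+1, (13|37)=-1; (−1)^{6·2·18}·(+1)^2·(-1)^6 = +1.
v=3: a=3^-2·(≡1), b=3^1·(≡2) mod 3; (1|3)=+1, (2|3)=-1; (−1)^{-2·1·1}·(+1)^1·(-1)^-2 = +1.
v=13: a=13^3·(≡6), b=13^1·(≡7) mod 13; (6|13)=-1, (7|13)=-1; (−1)^{3·1·6}·(-1)^1·(-1)^3 = +1.
Every local symbol is +1, so the conic 2431·x² + 429·y² = z² has ℚ_v-points for all v and hence a ℚ-point; (a, b / ℚ) ≅ M_2(ℚ).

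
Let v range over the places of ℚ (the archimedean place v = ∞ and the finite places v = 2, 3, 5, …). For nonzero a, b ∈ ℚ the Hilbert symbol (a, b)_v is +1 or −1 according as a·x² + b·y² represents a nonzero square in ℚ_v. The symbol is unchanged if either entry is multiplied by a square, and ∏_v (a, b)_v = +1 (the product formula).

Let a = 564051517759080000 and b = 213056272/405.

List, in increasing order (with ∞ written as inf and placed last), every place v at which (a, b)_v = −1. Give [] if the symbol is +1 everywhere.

[5, 13]

(a, b) ≡ (377, 393965) mod (ℚ^×)²; places V = {2, 3, 5, 11, 13, 19, 29, ∞}.
(a,b)_19: α=2, u≡5; β=1, v≡5 (mod 19); (5|19)=+1, (5|19)=+1; sign (−1)^0·+1^1·+1^2 = +1.
(a,b)_3: α=6, u≡2; β=-4, v≡2 (mod 3); (2|3)=-1, (2|3)=-1; sign (−1)^0·-1^-4·-1^6 = +1.
(a,b)_11: α=0, u≡1; β=1, v≡2 (mod 11); (1|11)=+1, (2|11)=-1; sign (−1)^0·+1^1·-1^0 = +1.
(a,b)_5: α=4, u≡3; β=-1, v≡2 (mod 5); (3|5)=-1, (2|5)=-1; sign (−1)^0·-1^-1·-1^4 = -1.
(a,b)_∞: sgn(377)=+, sgn(393965)=+, so +1.
(a,b)_13: α=3, u≡3; β=3, v≡11 (mod 13); (3|13)=+1, (11|13)=-1; sign (−1)^0·+1^3·-1^3 = -1.
(a,b)_29: α=3, u≡1; β=1, v≡5 (mod 29); (1|29)=+1, (5|29)=+1; sign (−1)^0·+1^1·+1^3 = +1.
(a,b)_2: α=6, β=4; u≡1, v≡5 (mod 8); ε(u)ε(v)=0·0, αω(v)=6·1, βω(u)=4·0; sum ≡ 0  ⇒  +1.
(377, 393965 / ℚ) ramifies at {5, 13}: a division algebra.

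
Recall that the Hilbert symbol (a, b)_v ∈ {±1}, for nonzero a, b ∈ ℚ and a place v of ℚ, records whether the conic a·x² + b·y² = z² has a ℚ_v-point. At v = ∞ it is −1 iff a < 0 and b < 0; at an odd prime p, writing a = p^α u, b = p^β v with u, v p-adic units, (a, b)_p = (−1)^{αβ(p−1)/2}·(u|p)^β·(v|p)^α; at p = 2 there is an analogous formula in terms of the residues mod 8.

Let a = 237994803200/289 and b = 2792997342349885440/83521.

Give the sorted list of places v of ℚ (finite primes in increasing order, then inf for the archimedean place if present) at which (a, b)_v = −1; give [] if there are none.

Mod squares: a ≡ 2, b ≡ 2310. Check v ∈ {∞, 2, 3, 5, 7, 11, 17}.
v=∞: 2 > 0 and 2310 > 0  ⇒  (a,b)_∞ = +1.
v=3: a=3^0·(≡2), b=3^5·(≡2) mod 3; (2|3)=-1, (2|3)=-1; (−1)^{0·5·1}·(-1)^5·(-1)^0 = -1.
v=2: v_2(a)=15, v_2(b)=21; units ≡ 1, 3 (mod 8); ε·ε+αω+βω = 0·1+15·1+21·0 ≡ 1  ⇒  (a,b)_2 = -1.
v=5: a=5^2·(≡2), b=5^1·(≡3) mod 5; (2|5)=-1, (3|5)=-1; (−1)^{2·1·2}·(-1)^1·(-1)^2 = -1.
v=17: a=17^-2·(≡15), b=17^-4·(≡9) mod 17; (15|17)=+1, (9|17)=+1; (−1)^{-2·-4·8}·(+1)^-4·(+1)^-2 = +1.
v=7: a=7^4·(≡4), b=7^7·(≡1) mod 7; (4|7)=+1, (1|7)=+1; (−1)^{4·7·3}·(+1)^7·(+1)^4 = +1.
v=11: a=11^2·(≡8), b=11^3·(≡3) mod 11; (8|11)=-1, (3|11)=+1; (−1)^{2·3·5}·(-1)^3·(+1)^2 = -1.
Ram(2, 2310) = {2, 3, 5, 11}; no ℚ_2-point on the conic.

[2, 3, 5, 11]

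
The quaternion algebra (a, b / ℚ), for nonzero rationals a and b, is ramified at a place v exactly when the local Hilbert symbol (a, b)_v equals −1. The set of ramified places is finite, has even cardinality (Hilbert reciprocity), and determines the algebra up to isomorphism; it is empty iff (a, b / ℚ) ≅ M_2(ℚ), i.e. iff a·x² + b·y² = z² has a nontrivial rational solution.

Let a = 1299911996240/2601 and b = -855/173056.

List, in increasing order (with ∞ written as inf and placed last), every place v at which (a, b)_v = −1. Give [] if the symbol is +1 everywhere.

[5, 19, 31, 41]

(a, b) ≡ (908765, -95) mod (ℚ^×)²; places V = {2, 3, 5, 11, 13, 17, 19, 23, 31, 41, ∞}.
(a,b)_5: α=1, u≡3; β=1, v≡4 (mod 5); (3|5)=-1, (4|5)=+1; sign (−1)^0·-1^1·+1^1 = -1.
(a,b)_13: α=3, u≡4; β=-2, v≡12 (mod 13); (4|13)=+1, (12|13)=+1; sign (−1)^0·+1^-2·+1^3 = +1.
(a,b)_19: α=0, u≡12; β=1, v≡3 (mod 19); (12|19)=-1, (3|19)=-1; sign (−1)^0·-1^1·-1^0 = -1.
(a,b)_11: α=1, u≡9; β=0, v≡9 (mod 11); (9|11)=+1, (9|11)=+1; sign (−1)^0·+1^0·+1^1 = +1.
(a,b)_23: α=2, u≡9; β=0, v≡22 (mod 23); (9|23)=+1, (22|23)=-1; sign (−1)^0·+1^0·-1^2 = +1.
(a,b)_17: α=-2, u≡1; β=0, v≡14 (mod 17); (1|17)=+1, (14|17)=-1; sign (−1)^0·+1^0·-1^-2 = +1.
(a,b)_31: α=1, u≡10; β=0, v≡12 (mod 31); (10|31)=+1, (12|31)=-1; sign (−1)^0·+1^0·-1^1 = -1.
(a,b)_∞: sgn(908765)=+, sgn(-95)=−, so +1.
(a,b)_2: α=4, β=-10; u≡5, v≡1 (mod 8); ε(u)ε(v)=0·0, αω(v)=4·0, βω(u)=-10·1; sum ≡ 0  ⇒  +1.
(a,b)_41: α=1, u≡2; β=0, v≡7 (mod 41); (2|41)=+1, (7|41)=-1; sign (−1)^0·+1^0·-1^1 = -1.
(a,b)_3: α=-2, u≡2; β=2, v≡1 (mod 3); (2|3)=-1, (1|3)=+1; sign (−1)^0·-1^2·+1^-2 = +1.
Ram(908765, -95) = {5, 19, 31, 41}; no ℚ_5-point on the conic.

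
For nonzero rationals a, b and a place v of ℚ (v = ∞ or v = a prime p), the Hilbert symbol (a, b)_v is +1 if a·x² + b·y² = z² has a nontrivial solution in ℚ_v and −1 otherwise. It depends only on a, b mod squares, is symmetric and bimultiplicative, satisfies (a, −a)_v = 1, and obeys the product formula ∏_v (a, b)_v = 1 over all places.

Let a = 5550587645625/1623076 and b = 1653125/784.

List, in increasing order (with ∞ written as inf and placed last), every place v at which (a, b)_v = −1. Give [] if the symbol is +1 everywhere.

[5, 17]

(a, b) ≡ (3553, 5) mod (ℚ^×)²; places V = {2, 3, 5, 7, 11, 13, 17, 19, 23, 31, ∞}.
(a,b)_11: α=1, u≡4; β=0, v≡4 (mod 11); (4|11)=+1, (4|11)=+1; sign (−1)^0·+1^0·+1^1 = +1.
(a,b)_19: α=1, u≡1; β=0, v≡6 (mod 19); (1|19)=+1, (6|19)=+1; sign (−1)^0·+1^0·+1^1 = +1.
(a,b)_13: α=-2, u≡10; β=0, v≡8 (mod 13); (10|13)=+1, (8|13)=-1; sign (−1)^0·+1^0·-1^-2 = +1.
(a,b)_2: α=-2, β=-4; u≡1, v≡5 (mod 8); ε(u)ε(v)=0·0, αω(v)=-2·1, βω(u)=-4·0; sum ≡ 0  ⇒  +1.
(a,b)_23: α=0, u≡17; β=2, v≡10 (mod 23); (17|23)=-1, (10|23)=-1; sign (−1)^0·-1^2·-1^0 = +1.
(a,b)_17: α=3, u≡12; β=0, v≡14 (mod 17); (12|17)=-1, (14|17)=-1; sign (−1)^0·-1^0·-1^3 = -1.
(a,b)_3: α=2, u≡1; β=0, v≡2 (mod 3); (1|3)=+1, (2|3)=-1; sign (−1)^0·+1^0·-1^2 = +1.
(a,b)_5: α=4, u≡3; β=5, v≡1 (mod 5); (3|5)=-1, (1|5)=+1; sign (−1)^0·-1^5·+1^4 = -1.
(a,b)_7: α=-4, u≡2; β=-2, v≡6 (mod 7); (2|7)=+1, (6|7)=-1; sign (−1)^0·+1^-2·-1^-4 = +1.
(a,b)_∞: sgn(3553)=+, sgn(5)=+, so +1.
(a,b)_31: α=2, u≡20; β=0, v≡9 (mod 31); (20|31)=+1, (9|31)=+1; sign (−1)^0·+1^0·+1^2 = +1.
|Ram(3553, 5)| = 2, even; anisotropic at {5, 17}.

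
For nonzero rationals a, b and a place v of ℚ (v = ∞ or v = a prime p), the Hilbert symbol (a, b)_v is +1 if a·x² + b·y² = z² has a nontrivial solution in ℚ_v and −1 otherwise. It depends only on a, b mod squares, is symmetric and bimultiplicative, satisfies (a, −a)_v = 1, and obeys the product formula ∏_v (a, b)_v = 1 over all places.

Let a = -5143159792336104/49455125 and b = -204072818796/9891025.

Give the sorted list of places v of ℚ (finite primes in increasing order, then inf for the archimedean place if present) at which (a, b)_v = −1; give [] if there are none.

[2, 7, 11, inf]

(a, b) ≡ (-770, -11) mod (ℚ^×)²; places V = {2, 3, 5, 7, 11, 17, 23, 37, 47, ∞}.
(a,b)_37: α=-2, u≡4; β=-2, v≡33 (mod 37); (4|37)=+1, (33|37)=+1; sign (−1)^0·+1^-2·+1^-2 = +1.
(a,b)_2: α=3, β=2; u≡7, v≡5 (mod 8); ε(u)ε(v)=1·0, αω(v)=3·1, βω(u)=2·0; sum ≡ 1  ⇒  -1.
(a,b)_17: α=-2, u≡3; β=-2, v≡6 (mod 17); (3|17)=-1, (6|17)=-1; sign (−1)^0·-1^-2·-1^-2 = +1.
(a,b)_3: α=10, u≡1; β=4, v≡1 (mod 3); (1|3)=+1, (1|3)=+1; sign (−1)^0·+1^4·+1^10 = +1.
(a,b)_47: α=2, u≡20; β=2, v≡12 (mod 47); (20|47)=-1, (12|47)=+1; sign (−1)^0·-1^2·+1^2 = +1.
(a,b)_5: α=-3, u≡1; β=-2, v≡4 (mod 5); (1|5)=+1, (4|5)=+1; sign (−1)^0·+1^-2·+1^-3 = +1.
(a,b)_23: α=2, u≡9; β=2, v≡2 (mod 23); (9|23)=+1, (2|23)=+1; sign (−1)^0·+1^2·+1^2 = +1.
(a,b)_∞: sgn(-770)=−, sgn(-11)=−, so -1.
(a,b)_7: α=1, u≡1; β=2, v≡3 (mod 7); (1|7)=+1, (3|7)=-1; sign (−1)^0·+1^2·-1^1 = -1.
(a,b)_11: α=3, u≡7; β=1, v≡6 (mod 11); (7|11)=-1, (6|11)=-1; sign (−1)^1·-1^1·-1^3 = -1.
Ram(-770, -11) = {2, 7, 11, ∞}; no ℚ_2-point on the conic.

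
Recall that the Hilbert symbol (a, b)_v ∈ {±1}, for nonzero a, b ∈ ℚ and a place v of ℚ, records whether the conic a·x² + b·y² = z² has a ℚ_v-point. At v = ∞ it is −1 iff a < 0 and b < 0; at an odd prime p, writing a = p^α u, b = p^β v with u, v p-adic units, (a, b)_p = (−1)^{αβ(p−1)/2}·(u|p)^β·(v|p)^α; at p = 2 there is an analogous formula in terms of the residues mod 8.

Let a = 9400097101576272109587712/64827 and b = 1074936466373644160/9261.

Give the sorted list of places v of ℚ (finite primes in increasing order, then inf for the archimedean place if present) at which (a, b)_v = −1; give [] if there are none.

(a, b) ≡ (39, 2310) mod (ℚ^×)²; places V = {2, 3, 5, 7, 11, 13, 17, 23, ∞}.
(a,b)_∞: sgn(39)=+, sgn(2310)=+, so +1.
(a,b)_11: α=4, u≡10; β=3, v≡9 (mod 11); (10|11)=-1, (9|11)=+1; sign (−1)^0·-1^3·+1^4 = -1.
(a,b)_2: α=8, β=7; u≡7, v≡3 (mod 8); ε(u)ε(v)=1·1, αω(v)=8·1, βω(u)=7·0; sum ≡ 1  ⇒  -1.
(a,b)_23: α=4, u≡6; β=2, v≡14 (mod 23); (6|23)=+1, (14|23)=-1; sign (−1)^0·+1^2·-1^4 = +1.
(a,b)_3: α=-3, u≡1; β=-3, v≡2 (mod 3); (1|3)=+1, (2|3)=-1; sign (−1)^1·+1^-3·-1^-3 = +1.
(a,b)_5: α=0, u≡1; β=1, v≡2 (mod 5); (1|5)=+1, (2|5)=-1; sign (−1)^0·+1^1·-1^0 = +1.
(a,b)_17: α=6, u≡12; β=4, v≡15 (mod 17); (12|17)=-1, (15|17)=+1; sign (−1)^0·-1^4·+1^6 = +1.
(a,b)_13: α=5, u≡9; β=4, v≡9 (mod 13); (9|13)=+1, (9|13)=+1; sign (−1)^0·+1^4·+1^5 = +1.
(a,b)_7: α=-4, u≡4; β=-3, v≡1 (mod 7); (4|7)=+1, (1|7)=+1; sign (−1)^0·+1^-3·+1^-4 = +1.
Ram(39, 2310) = {2, 11}; no ℚ_2-point on the conic.

[2, 11]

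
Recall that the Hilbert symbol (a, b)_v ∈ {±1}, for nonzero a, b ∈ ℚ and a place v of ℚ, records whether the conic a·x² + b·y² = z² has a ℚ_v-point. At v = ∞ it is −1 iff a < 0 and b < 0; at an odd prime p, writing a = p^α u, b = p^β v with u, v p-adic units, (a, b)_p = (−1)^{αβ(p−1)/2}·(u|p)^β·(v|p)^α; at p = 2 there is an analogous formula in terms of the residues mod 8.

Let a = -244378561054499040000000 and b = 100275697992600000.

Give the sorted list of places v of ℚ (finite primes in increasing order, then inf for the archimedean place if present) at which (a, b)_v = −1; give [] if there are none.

Mod squares: a ≡ -182871390, b ≡ 3335. Check v ∈ {∞, 2, 3, 5, 13, 19, 23, 29, 37}.
v=13: a=13^3·(≡4), b=13^2·(≡2) mod 13; (4|13)=+1, (2|13)=-1; (−1)^{3·2·6}·(+1)^2·(-1)^3 = -1.
v=19: a=19^3·(≡9), b=19^2·(≡12) mod 19; (9|19)=+1, (12|19)=-1; (−1)^{3·2·9}·(+1)^2·(-1)^3 = -1.
v=5: a=5^7·(≡3), b=5^5·(≡2) mod 5; (3|5)=-1, (2|5)=-1; (−1)^{7·5·2}·(-1)^5·(-1)^7 = +1.
v=29: a=29^1·(≡28), b=29^1·(≡9) mod 29; (28|29)=+1, (9|29)=+1; (−1)^{1·1·14}·(+1)^1·(+1)^1 = +1.
v=37: a=37^3·(≡11), b=37^2·(≡15) mod 37; (11|37)=+1, (15|37)=-1; (−1)^{3·2·18}·(+1)^2·(-1)^3 = -1.
v=∞: -182871390 < 0 and 3335 > 0  ⇒  (a,b)_∞ = +1.
v=23: a=23^1·(≡4), b=23^1·(≡21) mod 23; (4|23)=+1, (21|23)=-1; (−1)^{1·1·11}·(+1)^1·(-1)^1 = +1.
v=3: a=3^1·(≡2), b=3^2·(≡2) mod 3; (2|3)=-1, (2|3)=-1; (−1)^{1·2·1}·(-1)^2·(-1)^1 = -1.
v=2: v_2(a)=11, v_2(b)=6; units ≡ 1, 7 (mod 8); ε·ε+αω+βω = 0·1+11·0+6·0 ≡ 0  ⇒  (a,b)_2 = +1.
(-182871390, 3335 / ℚ) ramifies at {3, 13, 19, 37}: a division algebra.

[3, 13, 19, 37]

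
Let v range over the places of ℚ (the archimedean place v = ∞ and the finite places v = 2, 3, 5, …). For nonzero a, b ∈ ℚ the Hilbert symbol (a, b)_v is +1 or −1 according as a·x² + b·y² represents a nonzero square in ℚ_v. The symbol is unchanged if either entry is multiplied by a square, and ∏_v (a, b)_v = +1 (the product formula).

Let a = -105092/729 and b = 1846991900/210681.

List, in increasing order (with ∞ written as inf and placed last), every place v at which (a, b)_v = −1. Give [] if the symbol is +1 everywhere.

Mod squares: a ≡ -26273, b ≡ 18469919. Check v ∈ {∞, 2, 3, 5, 13, 17, 19, 37, 43, 47}.
v=19: a=19^0·(≡5), b=19^1·(≡17) mod 19; (5|19)=+1, (17|19)=+1; (−1)^{0·1·9}·(+1)^1·(+1)^0 = +1.
v=13: a=13^1·(≡2), b=13^1·(≡5) mod 13; (2|13)=-1, (5|13)=-1; (−1)^{1·1·6}·(-1)^1·(-1)^1 = +1.
v=2: v_2(a)=2, v_2(b)=2; units ≡ 7, 7 (mod 8); ε·ε+αω+βω = 1·1+2·0+2·0 ≡ 1  ⇒  (a,b)_2 = -1.
v=3: a=3^-6·(≡1), b=3^-6·(≡2) mod 3; (1|3)=+1, (2|3)=-1; (−1)^{-6·-6·1}·(+1)^-6·(-1)^-6 = +1.
v=5: a=5^0·(≡2), b=5^2·(≡1) mod 5; (2|5)=-1, (1|5)=+1; (−1)^{0·2·2}·(-1)^2·(+1)^0 = +1.
v=37: a=37^0·(≡28), b=37^1·(≡13) mod 37; (28|37)=+1, (13|37)=-1; (−1)^{0·1·18}·(+1)^1·(-1)^0 = +1.
v=47: a=47^1·(≡40), b=47^1·(≡44) mod 47; (40|47)=-1, (44|47)=-1; (−1)^{1·1·23}·(-1)^1·(-1)^1 = -1.
v=43: a=43^1·(≡18), b=43^1·(≡25) mod 43; (18|43)=-1, (25|43)=+1; (−1)^{1·1·21}·(-1)^1·(+1)^1 = +1.
v=17: a=17^0·(≡16), b=17^-2·(≡14) mod 17; (16|17)=+1, (14|17)=-1; (−1)^{0·-2·8}·(+1)^-2·(-1)^0 = +1.
v=∞: -26273 < 0 and 18469919 > 0  ⇒  (a,b)_∞ = +1.
|Ram(-26273, 18469919)| = 2, even; anisotropic at {2, 47}.

[2, 47]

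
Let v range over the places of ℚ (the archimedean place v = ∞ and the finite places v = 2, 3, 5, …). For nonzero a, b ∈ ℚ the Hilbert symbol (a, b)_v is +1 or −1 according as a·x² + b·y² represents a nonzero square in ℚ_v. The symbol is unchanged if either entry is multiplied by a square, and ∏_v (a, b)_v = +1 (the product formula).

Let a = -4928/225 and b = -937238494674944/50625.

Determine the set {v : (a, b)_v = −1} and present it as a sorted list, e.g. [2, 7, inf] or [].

Mod squares: a ≡ -77, b ≡ -9648254. Check v ∈ {∞, 2, 3, 5, 7, 11, 31, 43, 47}.
v=5: a=5^-2·(≡3), b=5^-4·(≡1) mod 5; (3|5)=-1, (1|5)=+1; (−1)^{-2·-4·2}·(-1)^-4·(+1)^-2 = +1.
v=11: a=11^1·(≡5), b=11^3·(≡4) mod 11; (5|11)=+1, (4|11)=+1; (−1)^{1·3·5}·(+1)^3·(+1)^1 = -1.
v=43: a=43^0·(≡6), b=43^1·(≡26) mod 43; (6|43)=+1, (26|43)=-1; (−1)^{0·1·21}·(+1)^1·(-1)^0 = +1.
v=31: a=31^0·(≡4), b=31^1·(≡12) mod 31; (4|31)=+1, (12|31)=-1; (−1)^{0·1·15}·(+1)^1·(-1)^0 = +1.
v=2: v_2(a)=6, v_2(b)=15; units ≡ 3, 1 (mod 8); ε·ε+αω+βω = 1·0+6·0+15·1 ≡ 1  ⇒  (a,b)_2 = -1.
v=3: a=3^-2·(≡1), b=3^-4·(≡1) mod 3; (1|3)=+1, (1|3)=+1; (−1)^{-2·-4·1}·(+1)^-4·(+1)^-2 = +1.
v=∞: -77 < 0 and -9648254 < 0  ⇒  (a,b)_∞ = -1.
v=47: a=47^0·(≡4), b=47^1·(≡3) mod 47; (4|47)=+1, (3|47)=+1; (−1)^{0·1·23}·(+1)^1·(+1)^0 = +1.
v=7: a=7^1·(≡3), b=7^3·(≡6) mod 7; (3|7)=-1, (6|7)=-1; (−1)^{1·3·3}·(-1)^3·(-1)^1 = -1.
|Ram(-77, -9648254)| = 4, even; anisotropic at {2, 7, 11, ∞}.

[2, 7, 11, inf]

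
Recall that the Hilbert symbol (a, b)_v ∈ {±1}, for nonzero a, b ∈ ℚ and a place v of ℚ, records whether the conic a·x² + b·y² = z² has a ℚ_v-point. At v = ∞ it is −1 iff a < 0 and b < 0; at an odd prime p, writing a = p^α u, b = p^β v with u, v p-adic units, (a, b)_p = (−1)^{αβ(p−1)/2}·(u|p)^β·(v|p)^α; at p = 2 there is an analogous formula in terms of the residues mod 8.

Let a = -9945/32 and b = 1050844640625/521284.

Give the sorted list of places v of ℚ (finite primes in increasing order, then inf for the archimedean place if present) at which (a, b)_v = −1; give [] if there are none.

[5, 17]

(a, b) ≡ (-2210, 17) mod (ℚ^×)²; places V = {2, 3, 5, 13, 17, 19, ∞}.
(a,b)_3: α=2, u≡1; β=4, v≡2 (mod 3); (1|3)=+1, (2|3)=-1; sign (−1)^0·+1^4·-1^2 = +1.
(a,b)_∞: sgn(-2210)=−, sgn(17)=+, so +1.
(a,b)_19: α=0, u≡14; β=-4, v≡7 (mod 19); (14|19)=-1, (7|19)=+1; sign (−1)^0·-1^-4·+1^0 = +1.
(a,b)_13: α=1, u≡9; β=2, v≡12 (mod 13); (9|13)=+1, (12|13)=+1; sign (−1)^0·+1^2·+1^1 = +1.
(a,b)_17: α=1, u≡12; β=3, v≡15 (mod 17); (12|17)=-1, (15|17)=+1; sign (−1)^0·-1^3·+1^1 = -1.
(a,b)_5: α=1, u≡3; β=6, v≡3 (mod 5); (3|5)=-1, (3|5)=-1; sign (−1)^0·-1^6·-1^1 = -1.
(a,b)_2: α=-5, β=-2; u≡7, v≡1 (mod 8); ε(u)ε(v)=1·0, αω(v)=-5·0, βω(u)=-2·0; sum ≡ 0  ⇒  +1.
Ram(-2210, 17) = {5, 17}; no ℚ_5-point on the conic.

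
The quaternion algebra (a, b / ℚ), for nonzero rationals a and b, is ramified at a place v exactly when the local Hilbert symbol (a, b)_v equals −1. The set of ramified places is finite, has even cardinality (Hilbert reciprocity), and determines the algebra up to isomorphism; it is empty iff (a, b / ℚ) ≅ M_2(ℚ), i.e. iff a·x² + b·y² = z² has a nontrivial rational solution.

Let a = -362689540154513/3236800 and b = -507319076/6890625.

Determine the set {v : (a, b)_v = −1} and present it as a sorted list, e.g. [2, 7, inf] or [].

(a, b) ≡ (-2639, -209) mod (ℚ^×)²; places V = {2, 3, 5, 7, 11, 13, 17, 19, 29, 41, ∞}.
(a,b)_17: α=-2, u≡8; β=0, v≡5 (mod 17); (8|17)=+1, (5|17)=-1; sign (−1)^0·+1^0·-1^-2 = +1.
(a,b)_29: α=1, u≡7; β=0, v≡1 (mod 29); (7|29)=+1, (1|29)=+1; sign (−1)^0·+1^0·+1^1 = +1.
(a,b)_41: α=0, u≡38; β=2, v≡5 (mod 41); (38|41)=-1, (5|41)=+1; sign (−1)^0·-1^2·+1^0 = +1.
(a,b)_7: α=-1, u≡2; β=-2, v≡1 (mod 7); (2|7)=+1, (1|7)=+1; sign (−1)^0·+1^-2·+1^-1 = +1.
(a,b)_13: α=3, u≡8; β=0, v≡9 (mod 13); (8|13)=-1, (9|13)=+1; sign (−1)^0·-1^0·+1^3 = +1.
(a,b)_11: α=2, u≡5; β=1, v≡3 (mod 11); (5|11)=+1, (3|11)=+1; sign (−1)^0·+1^1·+1^2 = +1.
(a,b)_∞: sgn(-2639)=−, sgn(-209)=−, so -1.
(a,b)_2: α=-6, β=2; u≡1, v≡7 (mod 8); ε(u)ε(v)=0·1, αω(v)=-6·0, βω(u)=2·0; sum ≡ 0  ⇒  +1.
(a,b)_3: α=0, u≡1; β=-2, v≡1 (mod 3); (1|3)=+1, (1|3)=+1; sign (−1)^0·+1^-2·+1^0 = +1.
(a,b)_19: α=6, u≡2; β=3, v≡13 (mod 19); (2|19)=-1, (13|19)=-1; sign (−1)^0·-1^3·-1^6 = -1.
(a,b)_5: α=-2, u≡1; β=-6, v≡4 (mod 5); (1|5)=+1, (4|5)=+1; sign (−1)^0·+1^-6·+1^-2 = +1.
Ram(-2639, -209) = {19, ∞}; no ℚ_19-point on the conic.

[19, inf]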